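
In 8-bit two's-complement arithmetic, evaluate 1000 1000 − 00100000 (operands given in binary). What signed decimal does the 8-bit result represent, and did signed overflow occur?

104; overflow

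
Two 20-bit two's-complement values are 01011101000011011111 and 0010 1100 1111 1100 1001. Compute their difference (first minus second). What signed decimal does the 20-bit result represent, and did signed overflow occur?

01011101000011011111 = 381151 (signed)
0010 1100 1111 1100 1001 → 00101100111111001001 = 184265 (signed)
Subtract via negate-and-add: invert 00101100111111001001 + 1 = 11010011000000110111 (i.e. -184265).
  01011101000011011111
+ 11010011000000110111
= 00110000000100010110  (discard carry-out 1)
Result 00110000000100010110: MSB = 0 → value 196886.
Addends (after negating the subtrahend) have opposite signs, so signed overflow cannot occur.

196886; no overflow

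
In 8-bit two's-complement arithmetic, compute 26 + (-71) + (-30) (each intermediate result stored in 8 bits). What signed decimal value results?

-75

26 + (-71) = -45 (11010011)
-45 + (-30) = -75 (10110101)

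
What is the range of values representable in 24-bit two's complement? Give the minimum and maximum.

min = -8388608, max = 8388607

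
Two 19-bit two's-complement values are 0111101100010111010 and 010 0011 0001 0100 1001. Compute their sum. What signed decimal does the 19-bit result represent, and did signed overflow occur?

0111101100010111010 = 252090 (signed)
010 0011 0001 0100 1001 → 0100011000101001001 = 143689 (signed)
  0111101100010111010
+ 0100011000101001001
= 1100000101000000011
Result 1100000101000000011: MSB = 1 → 395779 − 524288 = -128509.
Both addends are non-negative but the stored result is negative: signed overflow. The true value 252090 + 143689 = 395779 lies outside [-262144, 262143].

-128509; overflow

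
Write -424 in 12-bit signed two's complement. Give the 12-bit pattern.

111001011000

|-424| = 424 = 000110101000 in 12 bits.
Invert the bits: 111001010111. Add 1: 111001011000.
Check: 111001011000 reads as 3672 − 4096 = -424.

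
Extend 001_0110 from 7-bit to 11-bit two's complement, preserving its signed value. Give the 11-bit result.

MSB of 0010110 is 0; replicate it into the new high bits.
0000|0010110 → 00000010110 (still 22).

00000010110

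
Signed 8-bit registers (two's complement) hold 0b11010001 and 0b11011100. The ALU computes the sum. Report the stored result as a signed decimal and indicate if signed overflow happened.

0b11010001 → 11010001 = -47 (signed)
0b11011100 → 11011100 = -36 (signed)
  11010001
+ 11011100
= 10101101  (discard carry-out 1)
Result 10101101: MSB = 1 → 173 − 256 = -83.
Both addends are negative and so is the stored result: no signed overflow.

-83; no overflow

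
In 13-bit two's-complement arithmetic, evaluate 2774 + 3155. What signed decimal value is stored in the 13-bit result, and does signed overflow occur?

-2263; overflow

2774 → 0101011010110
3155 → 0110001010011
  0101011010110
+ 0110001010011
= 1011100101001
Result 1011100101001: MSB = 1 → 5929 − 8192 = -2263.
Both addends are non-negative but the stored result is negative: signed overflow. The true value 2774 + 3155 = 5929 lies outside [-4096, 4095].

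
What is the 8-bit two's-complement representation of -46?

11010010

|-46| = 46 = 00101110 in 8 bits.
Invert the bits: 11010001. Add 1: 11010010.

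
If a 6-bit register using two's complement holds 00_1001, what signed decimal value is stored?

9

MSB is 0, so the value is non-negative: 001001 = 9.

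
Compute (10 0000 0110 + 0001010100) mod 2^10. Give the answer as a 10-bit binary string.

  1000000110
+ 0001010100
= 1001011010

1001011010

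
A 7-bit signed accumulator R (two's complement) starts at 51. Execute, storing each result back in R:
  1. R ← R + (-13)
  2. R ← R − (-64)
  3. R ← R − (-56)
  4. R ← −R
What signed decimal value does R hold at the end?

-30

Start: R = 51 = 0110011.
R = 51 + (-13) = 38 = 0100110
R = 38 − (-64) = 102; wraps to -26 = 1100110
R = -26 − (-56) = 30 = 0011110
R = −(30) = -30 = 1100010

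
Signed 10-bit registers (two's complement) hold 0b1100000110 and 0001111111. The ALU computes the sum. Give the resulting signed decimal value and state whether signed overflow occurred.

-123; no overflow

0b1100000110 → 1100000110 = -250 (signed)
0001111111 = 127 (signed)
  1100000110
+ 0001111111
= 1110000101
Result 1110000101: MSB = 1 → 901 − 1024 = -123.
Addends have opposite signs, so signed overflow cannot occur.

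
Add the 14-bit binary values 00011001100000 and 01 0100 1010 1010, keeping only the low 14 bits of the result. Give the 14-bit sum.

  00011001100000
+ 01010010101010
= 01101100001010

01101100001010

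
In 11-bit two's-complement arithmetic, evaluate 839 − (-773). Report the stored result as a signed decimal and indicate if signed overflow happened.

-436; overflow

839 → 01101000111
-773 → 10011111011
Subtract via negate-and-add: invert 10011111011 + 1 = 01100000101 (i.e. 773).
  01101000111
+ 01100000101
= 11001001100
Result 11001001100: MSB = 1 → 1612 − 2048 = -436.
Both addends (after negating the subtrahend) are non-negative but the stored result is negative: signed overflow. The true value 839 − (-773) = 1612 lies outside [-1024, 1023].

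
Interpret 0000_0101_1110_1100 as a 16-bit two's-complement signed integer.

MSB is 0, so the value is non-negative: 0000010111101100 = 1516.

1516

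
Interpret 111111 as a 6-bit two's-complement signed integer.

-1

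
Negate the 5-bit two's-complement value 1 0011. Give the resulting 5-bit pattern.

Invert: 01100. Add 1: 01101.
Check: 10011 = -13, 01101 = 13.

01101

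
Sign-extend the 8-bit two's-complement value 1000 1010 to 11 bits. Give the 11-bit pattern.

MSB of 10001010 is 1; replicate it into the new high bits.
111|10001010 → 11110001010 (still -118).

11110001010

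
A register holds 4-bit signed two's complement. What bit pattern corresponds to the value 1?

1 is non-negative, so write it directly in 4 bits: 0001.

0001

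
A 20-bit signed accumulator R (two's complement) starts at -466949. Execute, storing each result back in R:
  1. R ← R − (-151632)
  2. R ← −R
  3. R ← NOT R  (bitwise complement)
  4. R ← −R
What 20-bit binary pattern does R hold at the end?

01001100111110110110

Start: R = -466949 = 10001101111111111011.
R = -466949 − (-151632) = -315317 = 10110011000001001011
R = −(-315317) = 315317 = 01001100111110110101
R = NOT 01001100111110110101 = 10110011000001001010 = -315318
R = −(-315318) = 315318 = 01001100111110110110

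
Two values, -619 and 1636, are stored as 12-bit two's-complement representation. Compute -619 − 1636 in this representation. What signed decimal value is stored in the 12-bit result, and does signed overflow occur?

-619 → 110110010101
1636 → 011001100100
Subtract via negate-and-add: invert 011001100100 + 1 = 100110011100 (i.e. -1636).
  110110010101
+ 100110011100
= 011100110001  (discard carry-out 1)
Result 011100110001: MSB = 0 → value 1841.
Both addends (after negating the subtrahend) are negative but the stored result is non-negative: signed overflow. The true value -619 − 1636 = -2255 lies outside [-2048, 2047].

1841; overflow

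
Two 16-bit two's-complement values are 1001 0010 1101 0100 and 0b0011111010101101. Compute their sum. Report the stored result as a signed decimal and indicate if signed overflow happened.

-11903; no overflow

1001 0010 1101 0100 → 1001001011010100 = -27948 (signed)
0b0011111010101101 → 0011111010101101 = 16045 (signed)
  1001001011010100
+ 0011111010101101
= 1101000110000001
Result 1101000110000001: MSB = 1 → 53633 − 65536 = -11903.
Addends have opposite signs, so signed overflow cannot occur.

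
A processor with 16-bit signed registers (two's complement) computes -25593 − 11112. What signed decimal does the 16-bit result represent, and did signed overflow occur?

28831; overflow

-25593 → 1001110000000111
11112 → 0010101101101000
Subtract via negate-and-add: invert 0010101101101000 + 1 = 1101010010011000 (i.e. -11112).
  1001110000000111
+ 1101010010011000
= 0111000010011111  (discard carry-out 1)
Result 0111000010011111: MSB = 0 → value 28831.
Both addends (after negating the subtrahend) are negative but the stored result is non-negative: signed overflow. The true value -25593 − 11112 = -36705 lies outside [-32768, 32767].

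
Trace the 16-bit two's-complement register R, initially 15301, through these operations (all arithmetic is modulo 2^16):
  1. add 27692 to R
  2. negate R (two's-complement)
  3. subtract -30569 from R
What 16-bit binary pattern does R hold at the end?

Start: R = 15301 = 0011101111000101.
R = 15301 + 27692 = 42993; wraps to -22543 = 1010011111110001
R = −(-22543) = 22543 = 0101100000001111
R = 22543 − (-30569) = 53112; wraps to -12424 = 1100111101111000

1100111101111000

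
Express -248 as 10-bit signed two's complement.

1100001000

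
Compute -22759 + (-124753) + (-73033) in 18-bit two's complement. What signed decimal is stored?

41599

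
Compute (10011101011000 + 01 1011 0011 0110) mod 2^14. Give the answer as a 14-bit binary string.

  10011101011000
+ 01101100110110
= 00001010001110  (discard carry-out 1)

00001010001110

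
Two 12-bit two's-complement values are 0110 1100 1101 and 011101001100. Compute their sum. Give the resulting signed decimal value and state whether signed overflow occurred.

-487; overflow

0110 1100 1101 → 011011001101 = 1741 (signed)
011101001100 = 1868 (signed)
  011011001101
+ 011101001100
= 111000011001
Result 111000011001: MSB = 1 → 3609 − 4096 = -487.
Both addends are non-negative but the stored result is negative: signed overflow. The true value 1741 + 1868 = 3609 lies outside [-2048, 2047].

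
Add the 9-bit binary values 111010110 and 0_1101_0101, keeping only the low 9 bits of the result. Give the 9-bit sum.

010101011

  111010110
+ 011010101
= 010101011  (discard carry-out 1)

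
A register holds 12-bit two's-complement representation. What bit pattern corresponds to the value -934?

|-934| = 934 = 001110100110 in 12 bits.
Invert the bits: 110001011001. Add 1: 110001011010.
Check: 110001011010 reads as 3162 − 4096 = -934.

110001011010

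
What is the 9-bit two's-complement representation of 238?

238 is non-negative, so write it directly in 9 bits: 011101110.

011101110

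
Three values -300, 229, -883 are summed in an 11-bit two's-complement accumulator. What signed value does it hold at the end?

-300 + 229 = -71 (11110111001)
-71 + (-883) = -954 (10001000110)

-954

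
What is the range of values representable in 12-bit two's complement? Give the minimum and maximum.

Minimum: −2^11 = -2048.
Maximum: 2^11 − 1 = 2047.

min = -2048, max = 2047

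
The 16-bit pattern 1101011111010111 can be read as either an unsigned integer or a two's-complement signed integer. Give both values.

unsigned = 55255, signed = -10281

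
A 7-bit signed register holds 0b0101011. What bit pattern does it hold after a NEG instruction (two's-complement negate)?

Invert: 1010100. Add 1: 1010101.
Check: 0101011 = 43, 1010101 = -43.

1010101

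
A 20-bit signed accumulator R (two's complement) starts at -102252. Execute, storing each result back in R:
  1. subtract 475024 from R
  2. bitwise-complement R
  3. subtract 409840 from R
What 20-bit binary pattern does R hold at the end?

Start: R = -102252 = 11100111000010010100.
R = -102252 − 475024 = -577276; wraps to 471300 = 01110011000100000100
R = NOT 01110011000100000100 = 10001100111011111011 = -471301
R = -471301 − 409840 = -881141; wraps to 167435 = 00101000111000001011

00101000111000001011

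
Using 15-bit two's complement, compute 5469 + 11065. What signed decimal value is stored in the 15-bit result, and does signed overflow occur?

5469 → 001010101011101
11065 → 010101100111001
  001010101011101
+ 010101100111001
= 100000010010110
Result 100000010010110: MSB = 1 → 16534 − 32768 = -16234.
Both addends are non-negative but the stored result is negative: signed overflow. The true value 5469 + 11065 = 16534 lies outside [-16384, 16383].

-16234; overflow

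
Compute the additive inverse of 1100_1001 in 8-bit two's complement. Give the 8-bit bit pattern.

00110111

Invert: 00110110. Add 1: 00110111.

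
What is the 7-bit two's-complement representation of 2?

0000010

2 is non-negative, so write it directly in 7 bits: 0000010.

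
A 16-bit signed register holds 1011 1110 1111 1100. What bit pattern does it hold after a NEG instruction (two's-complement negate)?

0100000100000100

Invert: 0100000100000011. Add 1: 0100000100000100.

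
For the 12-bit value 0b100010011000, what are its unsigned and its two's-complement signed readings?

unsigned = 2200, signed = -1896

Unsigned: 100010011000 = 2200.
Signed: MSB=1 → 2200 − 4096 = -1896.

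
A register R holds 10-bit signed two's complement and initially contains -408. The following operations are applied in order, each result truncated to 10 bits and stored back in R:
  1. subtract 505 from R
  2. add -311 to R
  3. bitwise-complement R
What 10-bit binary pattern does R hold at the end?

0011000111

Start: R = -408 = 1001101000.
R = -408 − 505 = -913; wraps to 111 = 0001101111
R = 111 + (-311) = -200 = 1100111000
R = NOT 1100111000 = 0011000111 = 199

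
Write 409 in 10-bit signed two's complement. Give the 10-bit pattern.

0110011001

409 is non-negative, so write it directly in 10 bits: 0110011001.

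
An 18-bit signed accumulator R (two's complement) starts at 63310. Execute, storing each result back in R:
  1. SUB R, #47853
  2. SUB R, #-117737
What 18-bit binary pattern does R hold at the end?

100000100001001010

Start: R = 63310 = 001111011101001110.
R = 63310 − 47853 = 15457 = 000011110001100001
R = 15457 − (-117737) = 133194; wraps to -128950 = 100000100001001010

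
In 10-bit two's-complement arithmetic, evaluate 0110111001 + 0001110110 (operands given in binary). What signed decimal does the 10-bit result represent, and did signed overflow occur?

-465; overflow

0110111001 = 441 (signed)
0001110110 = 118 (signed)
  0110111001
+ 0001110110
= 1000101111
Result 1000101111: MSB = 1 → 559 − 1024 = -465.
Both addends are non-negative but the stored result is negative: signed overflow. The true value 441 + 118 = 559 lies outside [-512, 511].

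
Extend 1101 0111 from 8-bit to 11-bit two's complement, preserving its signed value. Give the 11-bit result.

11111010111

MSB of 11010111 is 1; replicate it into the new high bits.
111|11010111 → 11111010111 (still -41).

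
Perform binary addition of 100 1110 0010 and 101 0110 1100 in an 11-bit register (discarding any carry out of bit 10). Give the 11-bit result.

  10011100010
+ 10101101100
= 01001001110  (discard carry-out 1)

01001001110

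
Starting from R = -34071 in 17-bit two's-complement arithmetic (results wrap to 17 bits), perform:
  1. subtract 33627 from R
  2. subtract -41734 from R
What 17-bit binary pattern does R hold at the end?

11001101010010100

Start: R = -34071 = 10111101011101001.
R = -34071 − 33627 = -67698; wraps to 63374 = 01111011110001110
R = 63374 − (-41734) = 105108; wraps to -25964 = 11001101010010100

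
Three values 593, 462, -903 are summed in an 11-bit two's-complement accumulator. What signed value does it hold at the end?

152

593 + 462 = 1055 → wraps to -993 (10000011111)
-993 + (-903) = -1896 → wraps to 152 (00010011000)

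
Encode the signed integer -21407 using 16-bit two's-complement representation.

1010110001100001

|-21407| = 21407 = 0101001110011111 in 16 bits.
Invert the bits: 1010110001100000. Add 1: 1010110001100001.
Check: 1010110001100001 reads as 44129 − 65536 = -21407.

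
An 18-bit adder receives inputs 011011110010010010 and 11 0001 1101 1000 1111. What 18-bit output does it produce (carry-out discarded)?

  011011110010010010
+ 110001110110001111
= 001101101000100001  (discard carry-out 1)

001101101000100001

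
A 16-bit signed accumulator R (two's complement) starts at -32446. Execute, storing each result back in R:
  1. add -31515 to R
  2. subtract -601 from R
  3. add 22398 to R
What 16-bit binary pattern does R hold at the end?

Start: R = -32446 = 1000000101000010.
R = -32446 + (-31515) = -63961; wraps to 1575 = 0000011000100111
R = 1575 − (-601) = 2176 = 0000100010000000
R = 2176 + 22398 = 24574 = 0101111111111110

0101111111111110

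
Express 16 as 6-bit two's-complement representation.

010000

16 is non-negative, so write it directly in 6 bits: 010000.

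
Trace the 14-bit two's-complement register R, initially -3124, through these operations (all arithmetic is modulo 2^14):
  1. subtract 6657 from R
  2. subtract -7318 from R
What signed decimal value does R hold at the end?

-2463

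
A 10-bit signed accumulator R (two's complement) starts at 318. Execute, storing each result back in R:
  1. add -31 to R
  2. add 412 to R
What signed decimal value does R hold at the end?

Start: R = 318 = 0100111110.
R = 318 + (-31) = 287 = 0100011111
R = 287 + 412 = 699; wraps to -325 = 1010111011

-325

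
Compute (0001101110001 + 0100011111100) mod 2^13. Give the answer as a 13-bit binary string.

0110001101101

  0001101110001
+ 0100011111100
= 0110001101101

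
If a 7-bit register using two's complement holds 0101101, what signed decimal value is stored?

45

MSB is 0, so the value is non-negative: 0101101 = 45.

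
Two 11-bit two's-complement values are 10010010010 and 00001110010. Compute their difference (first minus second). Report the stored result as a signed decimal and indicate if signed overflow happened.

-992; no overflow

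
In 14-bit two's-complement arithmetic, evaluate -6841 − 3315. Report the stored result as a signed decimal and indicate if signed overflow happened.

-6841 → 10010101000111
3315 → 00110011110011
Subtract via negate-and-add: invert 00110011110011 + 1 = 11001100001101 (i.e. -3315).
  10010101000111
+ 11001100001101
= 01100001010100  (discard carry-out 1)
Result 01100001010100: MSB = 0 → value 6228.
Both addends (after negating the subtrahend) are negative but the stored result is non-negative: signed overflow. The true value -6841 − 3315 = -10156 lies outside [-8192, 8191].

6228; overflow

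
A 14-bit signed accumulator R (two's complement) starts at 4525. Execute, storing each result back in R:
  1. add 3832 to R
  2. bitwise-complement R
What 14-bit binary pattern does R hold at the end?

Start: R = 4525 = 01000110101101.
R = 4525 + 3832 = 8357; wraps to -8027 = 10000010100101
R = NOT 10000010100101 = 01111101011010 = 8026

01111101011010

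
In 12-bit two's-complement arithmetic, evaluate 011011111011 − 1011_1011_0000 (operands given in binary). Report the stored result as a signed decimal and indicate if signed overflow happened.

-1205; overflow

011011111011 = 1787 (signed)
1011_1011_0000 → 101110110000 = -1104 (signed)
Subtract via negate-and-add: invert 101110110000 + 1 = 010001010000 (i.e. 1104).
  011011111011
+ 010001010000
= 101101001011
Result 101101001011: MSB = 1 → 2891 − 4096 = -1205.
Both addends (after negating the subtrahend) are non-negative but the stored result is negative: signed overflow. The true value 1787 − (-1104) = 2891 lies outside [-2048, 2047].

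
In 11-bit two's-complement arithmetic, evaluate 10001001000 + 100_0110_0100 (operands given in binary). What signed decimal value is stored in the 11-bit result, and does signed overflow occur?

172; overflow

10001001000 = -952 (signed)
100_0110_0100 → 10001100100 = -924 (signed)
  10001001000
+ 10001100100
= 00010101100  (discard carry-out 1)
Result 00010101100: MSB = 0 → value 172.
Both addends are negative but the stored result is non-negative: signed overflow. The true value -952 + (-924) = -1876 lies outside [-1024, 1023].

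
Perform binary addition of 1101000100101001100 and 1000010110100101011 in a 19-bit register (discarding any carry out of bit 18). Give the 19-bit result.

0101011011001110111

  1101000100101001100
+ 1000010110100101011
= 0101011011001110111  (discard carry-out 1)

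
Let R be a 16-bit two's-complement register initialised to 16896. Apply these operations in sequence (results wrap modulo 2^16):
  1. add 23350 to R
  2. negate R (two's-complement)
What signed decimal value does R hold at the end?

25290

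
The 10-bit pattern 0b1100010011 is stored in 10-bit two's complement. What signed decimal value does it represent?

-237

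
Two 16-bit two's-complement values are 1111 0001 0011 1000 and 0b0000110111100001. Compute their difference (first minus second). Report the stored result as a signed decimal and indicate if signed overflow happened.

1111 0001 0011 1000 → 1111000100111000 = -3784 (signed)
0b0000110111100001 → 0000110111100001 = 3553 (signed)
Subtract via negate-and-add: invert 0000110111100001 + 1 = 1111001000011111 (i.e. -3553).
  1111000100111000
+ 1111001000011111
= 1110001101010111  (discard carry-out 1)
Result 1110001101010111: MSB = 1 → 58199 − 65536 = -7337.
Both addends (after negating the subtrahend) are negative and so is the stored result: no signed overflow.

-7337; no overflow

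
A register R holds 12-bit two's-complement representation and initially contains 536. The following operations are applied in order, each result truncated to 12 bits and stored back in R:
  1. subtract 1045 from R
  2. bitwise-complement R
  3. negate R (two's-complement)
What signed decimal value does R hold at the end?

-508

Start: R = 536 = 001000011000.
R = 536 − 1045 = -509 = 111000000011
R = NOT 111000000011 = 000111111100 = 508
R = −(508) = -508 = 111000000100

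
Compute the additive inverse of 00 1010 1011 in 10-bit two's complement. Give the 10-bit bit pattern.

1101010101

Invert: 1101010100. Add 1: 1101010101.
Check: 0010101011 = 171, 1101010101 = -171.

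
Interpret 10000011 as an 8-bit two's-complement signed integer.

-125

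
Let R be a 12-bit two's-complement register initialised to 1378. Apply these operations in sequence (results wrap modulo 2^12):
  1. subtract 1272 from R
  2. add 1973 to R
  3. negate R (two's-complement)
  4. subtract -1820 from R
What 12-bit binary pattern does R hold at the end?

111011111101

Start: R = 1378 = 010101100010.
R = 1378 − 1272 = 106 = 000001101010
R = 106 + 1973 = 2079; wraps to -2017 = 100000011111
R = −(-2017) = 2017 = 011111100001
R = 2017 − (-1820) = 3837; wraps to -259 = 111011111101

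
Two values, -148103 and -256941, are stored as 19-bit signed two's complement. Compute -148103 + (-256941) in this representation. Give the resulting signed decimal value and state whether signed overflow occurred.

119244; overflow

-148103 → 1011011110101111001
-256941 → 1000001010001010011
  1011011110101111001
+ 1000001010001010011
= 0011101000111001100  (discard carry-out 1)
Result 0011101000111001100: MSB = 0 → value 119244.
Both addends are negative but the stored result is non-negative: signed overflow. The true value -148103 + (-256941) = -405044 lies outside [-262144, 262143].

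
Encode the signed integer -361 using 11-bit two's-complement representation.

11010010111

|-361| = 361 = 00101101001 in 11 bits.
Invert the bits: 11010010110. Add 1: 11010010111.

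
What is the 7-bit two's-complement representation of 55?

55 is non-negative, so write it directly in 7 bits: 0110111.

0110111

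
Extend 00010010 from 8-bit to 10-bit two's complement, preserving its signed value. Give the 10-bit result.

0000010010

MSB of 00010010 is 0; replicate it into the new high bits.
00|00010010 → 0000010010 (still 18).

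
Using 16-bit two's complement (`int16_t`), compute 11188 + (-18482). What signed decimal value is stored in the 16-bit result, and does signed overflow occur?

11188 → 0010101110110100
-18482 → 1011011111001110
  0010101110110100
+ 1011011111001110
= 1110001110000010
Result 1110001110000010: MSB = 1 → 58242 − 65536 = -7294.
Addends have opposite signs, so signed overflow cannot occur.

-7294; no overflow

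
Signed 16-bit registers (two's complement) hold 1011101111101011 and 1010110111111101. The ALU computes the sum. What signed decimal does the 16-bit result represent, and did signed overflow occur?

27112; overflow

1011101111101011 = -17429 (signed)
1010110111111101 = -20995 (signed)
  1011101111101011
+ 1010110111111101
= 0110100111101000  (discard carry-out 1)
Result 0110100111101000: MSB = 0 → value 27112.
Both addends are negative but the stored result is non-negative: signed overflow. The true value -17429 + (-20995) = -38424 lies outside [-32768, 32767].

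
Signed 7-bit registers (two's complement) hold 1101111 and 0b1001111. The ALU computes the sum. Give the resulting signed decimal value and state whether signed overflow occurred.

1101111 = -17 (signed)
0b1001111 → 1001111 = -49 (signed)
  1101111
+ 1001111
= 0111110  (discard carry-out 1)
Result 0111110: MSB = 0 → value 62.
Both addends are negative but the stored result is non-negative: signed overflow. The true value -17 + (-49) = -66 lies outside [-64, 63].

62; overflow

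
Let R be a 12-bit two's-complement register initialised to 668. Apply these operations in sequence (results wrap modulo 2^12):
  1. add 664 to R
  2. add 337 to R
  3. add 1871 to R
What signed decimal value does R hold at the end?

-556

Start: R = 668 = 001010011100.
R = 668 + 664 = 1332 = 010100110100
R = 1332 + 337 = 1669 = 011010000101
R = 1669 + 1871 = 3540; wraps to -556 = 110111010100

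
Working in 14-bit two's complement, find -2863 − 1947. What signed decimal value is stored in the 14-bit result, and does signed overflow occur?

-2863 → 11010011010001
1947 → 00011110011011
Subtract via negate-and-add: invert 00011110011011 + 1 = 11100001100101 (i.e. -1947).
  11010011010001
+ 11100001100101
= 10110100110110  (discard carry-out 1)
Result 10110100110110: MSB = 1 → 11574 − 16384 = -4810.
Both addends (after negating the subtrahend) are negative and so is the stored result: no signed overflow.

-4810; no overflow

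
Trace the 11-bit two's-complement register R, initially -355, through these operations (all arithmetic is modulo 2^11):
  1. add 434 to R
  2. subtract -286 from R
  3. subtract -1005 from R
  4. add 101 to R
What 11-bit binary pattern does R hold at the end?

10110111111

Start: R = -355 = 11010011101.
R = -355 + 434 = 79 = 00001001111
R = 79 − (-286) = 365 = 00101101101
R = 365 − (-1005) = 1370; wraps to -678 = 10101011010
R = -678 + 101 = -577 = 10110111111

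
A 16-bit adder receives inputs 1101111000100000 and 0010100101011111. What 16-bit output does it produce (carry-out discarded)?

  1101111000100000
+ 0010100101011111
= 0000011101111111  (discard carry-out 1)

0000011101111111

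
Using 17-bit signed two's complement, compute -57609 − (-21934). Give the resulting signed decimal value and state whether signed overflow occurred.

-57609 → 10001111011110111
-21934 → 11010101001010010
Subtract via negate-and-add: invert 11010101001010010 + 1 = 00101010110101110 (i.e. 21934).
  10001111011110111
+ 00101010110101110
= 10111010010100101
Result 10111010010100101: MSB = 1 → 95397 − 131072 = -35675.
Addends (after negating the subtrahend) have opposite signs, so signed overflow cannot occur.

-35675; no overflow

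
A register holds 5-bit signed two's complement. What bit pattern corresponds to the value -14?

10010

|-14| = 14 = 01110 in 5 bits.
Invert the bits: 10001. Add 1: 10010.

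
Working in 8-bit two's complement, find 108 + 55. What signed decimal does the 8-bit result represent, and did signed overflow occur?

-93; overflow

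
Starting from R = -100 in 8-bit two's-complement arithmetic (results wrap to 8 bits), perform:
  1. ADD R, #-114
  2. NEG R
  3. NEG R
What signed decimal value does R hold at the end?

Start: R = -100 = 10011100.
R = -100 + (-114) = -214; wraps to 42 = 00101010
R = −(42) = -42 = 11010110
R = −(-42) = 42 = 00101010

42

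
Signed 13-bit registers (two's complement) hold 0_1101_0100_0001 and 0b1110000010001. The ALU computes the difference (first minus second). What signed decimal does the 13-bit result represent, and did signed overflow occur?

-3792; overflow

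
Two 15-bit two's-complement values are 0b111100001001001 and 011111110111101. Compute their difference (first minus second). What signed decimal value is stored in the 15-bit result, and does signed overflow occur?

14476; overflow

0b111100001001001 → 111100001001001 = -1975 (signed)
011111110111101 = 16317 (signed)
Subtract via negate-and-add: invert 011111110111101 + 1 = 100000001000011 (i.e. -16317).
  111100001001001
+ 100000001000011
= 011100010001100  (discard carry-out 1)
Result 011100010001100: MSB = 0 → value 14476.
Both addends (after negating the subtrahend) are negative but the stored result is non-negative: signed overflow. The true value -1975 − 16317 = -18292 lies outside [-16384, 16383].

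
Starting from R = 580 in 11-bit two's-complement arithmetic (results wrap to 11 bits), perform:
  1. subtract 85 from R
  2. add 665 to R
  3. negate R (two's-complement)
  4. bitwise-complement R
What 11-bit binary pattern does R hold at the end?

10010000111

Start: R = 580 = 01001000100.
R = 580 − 85 = 495 = 00111101111
R = 495 + 665 = 1160; wraps to -888 = 10010001000
R = −(-888) = 888 = 01101111000
R = NOT 01101111000 = 10010000111 = -889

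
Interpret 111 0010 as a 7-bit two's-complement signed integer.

-14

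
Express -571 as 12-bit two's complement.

|-571| = 571 = 001000111011 in 12 bits.
Invert the bits: 110111000100. Add 1: 110111000101.
Check: 110111000101 reads as 3525 − 4096 = -571.

110111000101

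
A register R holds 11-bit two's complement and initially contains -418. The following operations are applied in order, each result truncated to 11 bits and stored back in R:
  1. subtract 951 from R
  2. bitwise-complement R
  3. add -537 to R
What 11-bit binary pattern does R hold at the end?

01100111111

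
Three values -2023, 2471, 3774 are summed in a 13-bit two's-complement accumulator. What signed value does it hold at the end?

-3970

-2023 + 2471 = 448 (0000111000000)
448 + 3774 = 4222 → wraps to -3970 (1000001111110)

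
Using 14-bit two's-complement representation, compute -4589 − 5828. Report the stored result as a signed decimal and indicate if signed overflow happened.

5967; overflow

-4589 → 10111000010011
5828 → 01011011000100
Subtract via negate-and-add: invert 01011011000100 + 1 = 10100100111100 (i.e. -5828).
  10111000010011
+ 10100100111100
= 01011101001111  (discard carry-out 1)
Result 01011101001111: MSB = 0 → value 5967.
Both addends (after negating the subtrahend) are negative but the stored result is non-negative: signed overflow. The true value -4589 − 5828 = -10417 lies outside [-8192, 8191].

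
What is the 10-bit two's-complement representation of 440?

0110111000

440 is non-negative, so write it directly in 10 bits: 0110111000.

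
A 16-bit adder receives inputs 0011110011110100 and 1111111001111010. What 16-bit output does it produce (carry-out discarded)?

  0011110011110100
+ 1111111001111010
= 0011101101101110  (discard carry-out 1)

0011101101101110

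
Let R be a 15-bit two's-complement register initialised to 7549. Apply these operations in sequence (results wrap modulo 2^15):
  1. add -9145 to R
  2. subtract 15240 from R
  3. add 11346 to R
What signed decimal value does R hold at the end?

-5490

Start: R = 7549 = 001110101111101.
R = 7549 + (-9145) = -1596 = 111100111000100
R = -1596 − 15240 = -16836; wraps to 15932 = 011111000111100
R = 15932 + 11346 = 27278; wraps to -5490 = 110101010001110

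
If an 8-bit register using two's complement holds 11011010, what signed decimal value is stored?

-38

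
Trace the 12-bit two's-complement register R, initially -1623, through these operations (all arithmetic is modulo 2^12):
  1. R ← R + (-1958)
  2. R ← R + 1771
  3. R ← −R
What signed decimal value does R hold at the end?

1810

Start: R = -1623 = 100110101001.
R = -1623 + (-1958) = -3581; wraps to 515 = 001000000011
R = 515 + 1771 = 2286; wraps to -1810 = 100011101110
R = −(-1810) = 1810 = 011100010010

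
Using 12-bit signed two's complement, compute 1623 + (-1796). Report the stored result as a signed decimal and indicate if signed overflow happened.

-173; no overflow

1623 → 011001010111
-1796 → 100011111100
  011001010111
+ 100011111100
= 111101010011
Result 111101010011: MSB = 1 → 3923 − 4096 = -173.
Addends have opposite signs, so signed overflow cannot occur.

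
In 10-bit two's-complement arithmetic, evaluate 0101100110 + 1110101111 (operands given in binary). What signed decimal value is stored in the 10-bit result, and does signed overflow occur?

0101100110 = 358 (signed)
1110101111 = -81 (signed)
  0101100110
+ 1110101111
= 0100010101  (discard carry-out 1)
Result 0100010101: MSB = 0 → value 277.
Addends have opposite signs, so signed overflow cannot occur.

277; no overflow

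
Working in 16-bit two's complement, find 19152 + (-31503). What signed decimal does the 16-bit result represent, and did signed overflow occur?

-12351; no overflow

19152 → 0100101011010000
-31503 → 1000010011110001
  0100101011010000
+ 1000010011110001
= 1100111111000001
Result 1100111111000001: MSB = 1 → 53185 − 65536 = -12351.
Addends have opposite signs, so signed overflow cannot occur.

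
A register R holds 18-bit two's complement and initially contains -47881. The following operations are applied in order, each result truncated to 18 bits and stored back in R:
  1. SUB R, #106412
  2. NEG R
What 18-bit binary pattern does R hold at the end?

Start: R = -47881 = 110100010011110111.
R = -47881 − 106412 = -154293; wraps to 107851 = 011010010101001011
R = −(107851) = -107851 = 100101101010110101

100101101010110101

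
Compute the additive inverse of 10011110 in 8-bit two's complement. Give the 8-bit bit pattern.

Invert: 01100001. Add 1: 01100010.
Check: 10011110 = -98, 01100010 = 98.

01100010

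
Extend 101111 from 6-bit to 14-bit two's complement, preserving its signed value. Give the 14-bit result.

11111111101111

MSB of 101111 is 1; replicate it into the new high bits.
11111111|101111 → 11111111101111 (still -17).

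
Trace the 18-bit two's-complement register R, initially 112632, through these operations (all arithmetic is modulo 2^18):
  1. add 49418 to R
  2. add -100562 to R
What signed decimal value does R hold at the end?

Start: R = 112632 = 011011011111111000.
R = 112632 + 49418 = 162050; wraps to -100094 = 100111100100000010
R = -100094 + (-100562) = -200656; wraps to 61488 = 001111000000110000

61488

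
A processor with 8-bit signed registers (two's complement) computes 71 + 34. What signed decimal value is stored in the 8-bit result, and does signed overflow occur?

105; no overflow

71 → 01000111
34 → 00100010
  01000111
+ 00100010
= 01101001
Result 01101001: MSB = 0 → value 105.
Both addends are non-negative and so is the stored result: no signed overflow.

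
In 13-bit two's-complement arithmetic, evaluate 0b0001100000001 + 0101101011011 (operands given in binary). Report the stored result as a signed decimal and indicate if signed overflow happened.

0b0001100000001 → 0001100000001 = 769 (signed)
0101101011011 = 2907 (signed)
  0001100000001
+ 0101101011011
= 0111001011100
Result 0111001011100: MSB = 0 → value 3676.
Both addends are non-negative and so is the stored result: no signed overflow.

3676; no overflow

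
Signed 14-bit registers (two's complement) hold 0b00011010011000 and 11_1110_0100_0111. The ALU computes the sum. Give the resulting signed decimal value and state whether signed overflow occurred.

1247; no overflow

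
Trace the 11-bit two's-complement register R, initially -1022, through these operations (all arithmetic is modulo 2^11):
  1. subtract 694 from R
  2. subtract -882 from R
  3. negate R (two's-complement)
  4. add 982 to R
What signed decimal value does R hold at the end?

Start: R = -1022 = 10000000010.
R = -1022 − 694 = -1716; wraps to 332 = 00101001100
R = 332 − (-882) = 1214; wraps to -834 = 10010111110
R = −(-834) = 834 = 01101000010
R = 834 + 982 = 1816; wraps to -232 = 11100011000

-232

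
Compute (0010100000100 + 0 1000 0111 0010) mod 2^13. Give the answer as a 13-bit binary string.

0110101110110

  0010100000100
+ 0100001110010
= 0110101110110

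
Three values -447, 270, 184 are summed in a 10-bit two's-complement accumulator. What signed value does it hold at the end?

7

-447 + 270 = -177 (1101001111)
-177 + 184 = 7 (0000000111)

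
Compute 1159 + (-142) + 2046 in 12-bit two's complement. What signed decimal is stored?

1159 + (-142) = 1017 (001111111001)
1017 + 2046 = 3063 → wraps to -1033 (101111110111)

-1033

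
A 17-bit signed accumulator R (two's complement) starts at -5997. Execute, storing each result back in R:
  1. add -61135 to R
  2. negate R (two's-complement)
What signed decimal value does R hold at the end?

-63940

Start: R = -5997 = 11110100010010011.
R = -5997 + (-61135) = -67132; wraps to 63940 = 01111100111000100
R = −(63940) = -63940 = 10000011000111100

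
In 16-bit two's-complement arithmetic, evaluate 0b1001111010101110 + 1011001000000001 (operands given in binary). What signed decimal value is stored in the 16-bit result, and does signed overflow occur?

20655; overflow

0b1001111010101110 → 1001111010101110 = -24914 (signed)
1011001000000001 = -19967 (signed)
  1001111010101110
+ 1011001000000001
= 0101000010101111  (discard carry-out 1)
Result 0101000010101111: MSB = 0 → value 20655.
Both addends are negative but the stored result is non-negative: signed overflow. The true value -24914 + (-19967) = -44881 lies outside [-32768, 32767].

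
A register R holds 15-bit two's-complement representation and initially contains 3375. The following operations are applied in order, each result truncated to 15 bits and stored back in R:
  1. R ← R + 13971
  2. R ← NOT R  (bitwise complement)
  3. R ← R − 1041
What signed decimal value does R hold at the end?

14380

Start: R = 3375 = 000110100101111.
R = 3375 + 13971 = 17346; wraps to -15422 = 100001111000010
R = NOT 100001111000010 = 011110000111101 = 15421
R = 15421 − 1041 = 14380 = 011100000101100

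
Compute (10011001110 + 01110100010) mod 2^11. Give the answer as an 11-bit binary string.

00001110000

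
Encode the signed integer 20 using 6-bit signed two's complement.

010100

20 is non-negative, so write it directly in 6 bits: 010100.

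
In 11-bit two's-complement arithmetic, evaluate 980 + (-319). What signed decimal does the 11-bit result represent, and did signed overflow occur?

661; no overflow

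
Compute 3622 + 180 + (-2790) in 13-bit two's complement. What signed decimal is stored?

3622 + 180 = 3802 (0111011011010)
3802 + (-2790) = 1012 (0001111110100)

1012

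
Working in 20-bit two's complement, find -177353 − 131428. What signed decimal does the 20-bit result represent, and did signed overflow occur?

-308781; no overflow

-177353 → 11010100101100110111
131428 → 00100000000101100100
Subtract via negate-and-add: invert 00100000000101100100 + 1 = 11011111111010011100 (i.e. -131428).
  11010100101100110111
+ 11011111111010011100
= 10110100100111010011  (discard carry-out 1)
Result 10110100100111010011: MSB = 1 → 739795 − 1048576 = -308781.
Both addends (after negating the subtrahend) are negative and so is the stored result: no signed overflow.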